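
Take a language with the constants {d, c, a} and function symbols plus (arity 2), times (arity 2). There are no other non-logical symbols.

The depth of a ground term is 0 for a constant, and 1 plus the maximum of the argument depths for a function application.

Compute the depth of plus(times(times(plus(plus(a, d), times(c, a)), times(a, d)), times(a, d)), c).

5

depth(plus(a, d)) = 1 + max(0, 0) = 1
depth(times(c, a)) = 1 + max(0, 0) = 1
depth(plus(plus(a, d), times(c, a))) = 1 + max(1, 1) = 2
depth(times(a, d)) = 1 + max(0, 0) = 1
depth(times(plus(plus(a, d), times(c, a)), times(a, d))) = 1 + max(2, 1) = 3
depth(times(times(plus(plus(a, d), times(c, a)), times(a, d)), times(a, d))) = 1 + max(3, 1) = 4
depth(plus(times(times(plus(plus(a, d), times(c, a)), times(a, d)), times(a, d)), c)) = 1 + max(4, 0) = 5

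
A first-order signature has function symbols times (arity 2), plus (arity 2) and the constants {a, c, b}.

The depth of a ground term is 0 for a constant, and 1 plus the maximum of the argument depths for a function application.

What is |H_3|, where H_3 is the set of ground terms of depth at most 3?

1566453

Count level by level. With function symbols times/2, plus/2, the terms of depth ≤ k are the 3 constants together with each function applied to depth-≤(k−1) tuples, so N_k = 3 + N_{k-1}^2 + N_{k-1}^2.
N_0 = 3
N_1 = 3 + 3^2 + 3^2 = 21
N_2 = 3 + 21^2 + 21^2 = 885
N_3 = 3 + 885^2 + 885^2 = 1566453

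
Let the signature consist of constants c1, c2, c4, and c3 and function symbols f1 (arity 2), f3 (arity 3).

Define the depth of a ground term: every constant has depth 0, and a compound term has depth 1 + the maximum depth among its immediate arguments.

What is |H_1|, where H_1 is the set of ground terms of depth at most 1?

84

Write N_k for the number of ground terms of depth ≤ k. A term of depth ≤ k is either a constant or a function symbol applied to arguments of depth ≤ k−1, so N_k = 4 + N_{k-1}^2 + N_{k-1}^3.
N_0 = 4
N_1 = 4 + 4^2 + 4^3 = 84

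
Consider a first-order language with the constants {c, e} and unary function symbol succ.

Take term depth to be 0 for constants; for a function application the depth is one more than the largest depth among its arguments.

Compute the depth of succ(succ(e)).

depth(succ(e)) = 1 + depth(e) = 1 + 0 = 1
depth(succ(succ(e))) = 1 + depth(succ(e)) = 1 + 1 = 2

2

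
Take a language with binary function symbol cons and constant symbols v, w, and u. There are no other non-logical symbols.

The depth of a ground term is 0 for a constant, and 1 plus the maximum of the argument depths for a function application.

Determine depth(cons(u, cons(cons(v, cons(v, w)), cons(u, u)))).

depth(cons(v, w)) = 1 + max(0, 0) = 1
depth(cons(v, cons(v, w))) = 1 + max(0, 1) = 2
depth(cons(u, u)) = 1 + max(0, 0) = 1
depth(cons(cons(v, cons(v, w)), cons(u, u))) = 1 + max(2, 1) = 3
depth(cons(u, cons(cons(v, cons(v, w)), cons(u, u)))) = 1 + max(0, 3) = 4

4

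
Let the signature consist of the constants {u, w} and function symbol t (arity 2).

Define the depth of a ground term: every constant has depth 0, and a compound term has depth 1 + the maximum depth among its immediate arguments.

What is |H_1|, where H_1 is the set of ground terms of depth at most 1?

6

Count level by level. With function symbols t/2, the terms of depth ≤ k are the 2 constants together with each function applied to depth-≤(k−1) tuples, so N_k = 2 + N_{k-1}^2.
N_0 = 2
N_1 = 2 + 2^2 = 6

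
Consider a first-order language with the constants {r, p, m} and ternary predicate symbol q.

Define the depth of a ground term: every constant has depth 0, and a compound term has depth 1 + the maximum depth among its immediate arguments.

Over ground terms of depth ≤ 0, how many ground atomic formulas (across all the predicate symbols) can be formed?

27

First count ground terms of depth ≤ 0.
With no function symbols every ground term is a constant, so there are exactly 3 ground terms at every depth bound.
N_0 = 3
Explicitly: r, p, m.
So |H| = 3.
A ground atom is a predicate applied to a tuple of terms from H, so the count is the sum over predicates of |H|^arity:
  q: 3^3 = 27
Total ground atoms: 27.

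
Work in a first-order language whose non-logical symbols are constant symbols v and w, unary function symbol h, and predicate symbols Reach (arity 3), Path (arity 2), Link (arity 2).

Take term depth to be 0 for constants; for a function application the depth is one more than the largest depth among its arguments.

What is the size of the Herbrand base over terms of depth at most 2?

288

First count ground terms of depth ≤ 2.
Let N_k count ground terms of depth at most k. Each non-constant term of depth ≤ k is some function symbol applied to depth-≤(k−1) arguments, giving N_k = 2 + N_{k-1}.
N_0 = 2
N_1 = 2 + 2 = 4
N_2 = 2 + 4 = 6
Explicitly: v, w, h(v), h(w), h(h(v)), h(h(w)).
So |H| = 6.
For each predicate symbol, the number of ground atoms is |H| raised to its arity; summing:
  Reach: 6^3 = 216;  Path: 6^2 = 36;  Link: 6^2 = 36
Total ground atoms: 216 + 36 + 36 = 288.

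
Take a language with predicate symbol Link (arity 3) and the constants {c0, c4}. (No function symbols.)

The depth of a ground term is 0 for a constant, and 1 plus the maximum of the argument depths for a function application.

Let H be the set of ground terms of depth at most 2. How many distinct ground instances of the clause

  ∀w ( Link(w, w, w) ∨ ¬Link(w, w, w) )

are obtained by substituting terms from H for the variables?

2

Ground terms of depth ≤ 2:
  With no function symbols every ground term is a constant, so there are exactly 2 ground terms at every depth bound.
  N_0 = 2
  N_1 = 2
  N_2 = 2
So there are 2 ground terms available for substitution.
The clause has 1 distinct variable (w), which appears in the body. In the free term algebra distinct substitutions yield syntactically distinct ground instances.
Number of ground instances = 2.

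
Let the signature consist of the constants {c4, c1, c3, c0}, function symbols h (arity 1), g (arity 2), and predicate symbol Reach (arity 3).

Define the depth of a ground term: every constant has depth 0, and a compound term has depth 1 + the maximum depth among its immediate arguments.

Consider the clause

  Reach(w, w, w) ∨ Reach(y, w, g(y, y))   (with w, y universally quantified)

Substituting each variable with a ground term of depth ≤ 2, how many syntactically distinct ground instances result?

Ground terms of depth ≤ 2:
  Let N_k count ground terms of depth at most k. Each non-constant term of depth ≤ k is some function symbol applied to depth-≤(k−1) arguments, giving N_k = 4 + N_{k-1} + N_{k-1}^2.
  N_0 = 4
  N_1 = 4 + 4 + 4^2 = 24
  N_2 = 4 + 24 + 24^2 = 604
So there are 604 ground terms available for substitution.
Each of w, y ranges independently over the available ground terms, and distinct assignments produce distinct instances.
Number of ground instances = 604^2 = 364816.

364816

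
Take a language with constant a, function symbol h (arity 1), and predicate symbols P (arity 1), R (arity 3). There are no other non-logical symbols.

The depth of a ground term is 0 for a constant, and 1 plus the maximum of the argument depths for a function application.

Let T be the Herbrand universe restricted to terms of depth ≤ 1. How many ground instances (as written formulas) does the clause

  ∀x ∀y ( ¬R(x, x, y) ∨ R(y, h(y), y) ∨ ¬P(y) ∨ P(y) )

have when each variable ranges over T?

4

Ground terms of depth ≤ 1:
  Let N_k count ground terms of depth at most k. Each non-constant term of depth ≤ k is some function symbol applied to depth-≤(k−1) arguments, giving N_k = 1 + N_{k-1}.
  N_0 = 1
  N_1 = 1 + 1 = 2
  Explicitly: a, h(a).
So there are 2 ground terms available for substitution.
The body mentions every one of the 2 quantified variables; since ground terms form a free algebra, no two substitutions collapse to the same formula.
Number of ground instances = 2^2 = 4.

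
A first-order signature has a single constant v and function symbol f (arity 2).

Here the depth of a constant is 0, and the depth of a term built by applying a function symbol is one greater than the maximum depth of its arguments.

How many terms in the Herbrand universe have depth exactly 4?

Let N_k = |{terms of depth ≤ k}|. Then N_0 = 1 and N_k = 1 + N_{k-1}^2 for k ≥ 1 (one summand per function symbol, arity giving the exponent).
N_0 = 1
N_1 = 1 + 1^2 = 2
N_2 = 1 + 2^2 = 5
N_3 = 1 + 5^2 = 26
N_4 = 1 + 26^2 = 677
Terms of depth exactly 4: N_4 − N_3 = 677 − 26 = 651.

651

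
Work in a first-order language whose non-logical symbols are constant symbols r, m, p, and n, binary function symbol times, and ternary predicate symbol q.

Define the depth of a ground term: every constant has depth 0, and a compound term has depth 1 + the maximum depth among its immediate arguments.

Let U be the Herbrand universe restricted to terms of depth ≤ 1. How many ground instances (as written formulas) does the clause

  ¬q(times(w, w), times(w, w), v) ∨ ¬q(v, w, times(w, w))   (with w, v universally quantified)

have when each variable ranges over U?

400

Ground terms of depth ≤ 1:
  Let N_k = |{terms of depth ≤ k}|. Then N_0 = 4 and N_k = 4 + N_{k-1}^2 for k ≥ 1 (one summand per function symbol, arity giving the exponent).
  N_0 = 4
  N_1 = 4 + 4^2 = 20
So there are 20 ground terms available for substitution.
Each of w, v ranges independently over the available ground terms, and distinct assignments produce distinct instances.
Number of ground instances = 20^2 = 400.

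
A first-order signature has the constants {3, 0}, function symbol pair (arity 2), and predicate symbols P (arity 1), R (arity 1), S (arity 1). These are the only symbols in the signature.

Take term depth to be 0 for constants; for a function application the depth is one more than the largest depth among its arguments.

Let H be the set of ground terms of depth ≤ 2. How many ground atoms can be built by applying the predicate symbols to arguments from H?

First count ground terms of depth ≤ 2.
Let N_k = |{terms of depth ≤ k}|. Then N_0 = 2 and N_k = 2 + N_{k-1}^2 for k ≥ 1 (one summand per function symbol, arity giving the exponent).
N_0 = 2
N_1 = 2 + 2^2 = 6
N_2 = 2 + 6^2 = 38
So |H| = 38.
For each predicate symbol, the number of ground atoms is |H| raised to its arity; summing:
  P: 38;  R: 38;  S: 38
Total ground atoms: 38 + 38 + 38 = 114.

114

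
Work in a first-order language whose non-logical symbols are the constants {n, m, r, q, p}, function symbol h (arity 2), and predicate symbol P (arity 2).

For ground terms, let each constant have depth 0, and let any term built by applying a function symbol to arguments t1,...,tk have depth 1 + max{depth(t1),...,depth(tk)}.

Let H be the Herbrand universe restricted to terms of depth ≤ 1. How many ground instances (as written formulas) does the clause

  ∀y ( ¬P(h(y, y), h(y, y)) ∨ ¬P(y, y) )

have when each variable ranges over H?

30

Ground terms of depth ≤ 1:
  If N_k denotes the number of depth-≤k ground terms, the 5 constants give N_0 = 5, and each function symbol of arity r contributes N_{k-1}^r new terms at level k: N_k = 5 + N_{k-1}^2.
  N_0 = 5
  N_1 = 5 + 5^2 = 30
So there are 30 ground terms available for substitution.
The variable y ranges independently over the available ground terms, and distinct assignments produce distinct instances.
Number of ground instances = 30.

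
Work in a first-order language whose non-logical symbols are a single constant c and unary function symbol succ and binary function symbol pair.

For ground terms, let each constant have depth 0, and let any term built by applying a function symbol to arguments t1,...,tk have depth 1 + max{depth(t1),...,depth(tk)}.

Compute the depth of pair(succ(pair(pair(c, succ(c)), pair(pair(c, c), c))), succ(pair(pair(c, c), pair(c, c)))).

depth(succ(c)) = 1 + depth(c) = 1 + 0 = 1
depth(pair(c, succ(c))) = 1 + max(0, 1) = 2
depth(pair(c, c)) = 1 + max(0, 0) = 1
depth(pair(pair(c, c), c)) = 1 + max(1, 0) = 2
depth(pair(pair(c, succ(c)), pair(pair(c, c), c))) = 1 + max(2, 2) = 3
depth(succ(pair(pair(c, succ(c)), pair(pair(c, c), c)))) = 1 + depth(pair(pair(c, succ(c)), pair(pair(c, c), c))) = 1 + 3 = 4
depth(pair(pair(c, c), pair(c, c))) = 1 + max(1, 1) = 2
depth(succ(pair(pair(c, c), pair(c, c)))) = 1 + depth(pair(pair(c, c), pair(c, c))) = 1 + 2 = 3
depth(pair(succ(pair(pair(c, succ(c)), pair(pair(c, c), c))), succ(pair(pair(c, c), pair(c, c))))) = 1 + max(4, 3) = 5

5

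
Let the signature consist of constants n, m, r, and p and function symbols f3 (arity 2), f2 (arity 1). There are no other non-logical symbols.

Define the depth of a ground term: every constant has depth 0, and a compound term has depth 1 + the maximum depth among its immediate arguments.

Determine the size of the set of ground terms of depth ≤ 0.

4

Let N_k count ground terms of depth at most k. Each non-constant term of depth ≤ k is some function symbol applied to depth-≤(k−1) arguments, giving N_k = 4 + N_{k-1}^2 + N_{k-1}.
N_0 = 4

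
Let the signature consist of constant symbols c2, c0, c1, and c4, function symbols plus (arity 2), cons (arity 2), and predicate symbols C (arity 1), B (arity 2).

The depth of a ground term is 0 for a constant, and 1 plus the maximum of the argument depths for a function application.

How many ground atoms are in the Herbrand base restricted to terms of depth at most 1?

1332

First count ground terms of depth ≤ 1.
If N_k denotes the number of depth-≤k ground terms, the 4 constants give N_0 = 4, and each function symbol of arity r contributes N_{k-1}^r new terms at level k: N_k = 4 + N_{k-1}^2 + N_{k-1}^2.
N_0 = 4
N_1 = 4 + 4^2 + 4^2 = 36
So |H| = 36.
Each predicate of arity r yields |H|^r ground atoms (one per choice of an r-tuple from H):
  C: 36;  B: 36^2 = 1296
Total ground atoms: 36 + 1296 = 1332.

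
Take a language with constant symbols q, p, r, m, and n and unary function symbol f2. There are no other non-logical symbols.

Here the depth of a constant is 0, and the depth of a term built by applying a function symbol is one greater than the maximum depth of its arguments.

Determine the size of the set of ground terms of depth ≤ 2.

If N_k denotes the number of depth-≤k ground terms, the 5 constants give N_0 = 5, and each function symbol of arity r contributes N_{k-1}^r new terms at level k: N_k = 5 + N_{k-1}.
N_0 = 5
N_1 = 5 + 5 = 10
N_2 = 5 + 10 = 15

15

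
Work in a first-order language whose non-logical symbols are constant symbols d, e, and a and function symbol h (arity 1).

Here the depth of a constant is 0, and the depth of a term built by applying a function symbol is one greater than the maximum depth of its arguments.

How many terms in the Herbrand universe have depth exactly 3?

3

Let N_k count ground terms of depth at most k. Each non-constant term of depth ≤ k is some function symbol applied to depth-≤(k−1) arguments, giving N_k = 3 + N_{k-1}.
N_0 = 3
N_1 = 3 + 3 = 6
N_2 = 3 + 6 = 9
N_3 = 3 + 9 = 12
Terms of depth exactly 3: N_3 − N_2 = 12 − 9 = 3.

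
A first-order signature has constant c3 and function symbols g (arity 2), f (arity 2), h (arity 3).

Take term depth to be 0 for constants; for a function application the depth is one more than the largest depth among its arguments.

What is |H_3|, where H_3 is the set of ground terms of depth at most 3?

931492

Let N_k count ground terms of depth at most k. Each non-constant term of depth ≤ k is some function symbol applied to depth-≤(k−1) arguments, giving N_k = 1 + N_{k-1}^2 + N_{k-1}^2 + N_{k-1}^3.
N_0 = 1
N_1 = 1 + 1^2 + 1^2 + 1^3 = 4
N_2 = 1 + 4^2 + 4^2 + 4^3 = 97
N_3 = 1 + 97^2 + 97^2 + 97^3 = 931492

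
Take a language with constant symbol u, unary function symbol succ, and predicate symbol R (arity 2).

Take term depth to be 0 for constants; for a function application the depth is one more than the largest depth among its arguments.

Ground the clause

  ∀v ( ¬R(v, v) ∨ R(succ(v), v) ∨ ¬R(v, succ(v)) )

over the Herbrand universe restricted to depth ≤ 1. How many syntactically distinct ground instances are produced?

2

Ground terms of depth ≤ 1:
  Write N_k for the number of ground terms of depth ≤ k. A term of depth ≤ k is either a constant or a function symbol applied to arguments of depth ≤ k−1, so N_k = 1 + N_{k-1}.
  N_0 = 1
  N_1 = 1 + 1 = 2
  Explicitly: u, succ(u).
So there are 2 ground terms available for substitution.
The body mentions the single quantified variable v; since ground terms form a free algebra, no two substitutions collapse to the same formula.
Number of ground instances = 2.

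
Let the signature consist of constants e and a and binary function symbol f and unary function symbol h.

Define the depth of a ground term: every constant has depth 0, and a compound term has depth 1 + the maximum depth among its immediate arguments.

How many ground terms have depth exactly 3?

5478

Write N_k for the number of ground terms of depth ≤ k. A term of depth ≤ k is either a constant or a function symbol applied to arguments of depth ≤ k−1, so N_k = 2 + N_{k-1}^2 + N_{k-1}.
N_0 = 2
N_1 = 2 + 2^2 + 2 = 8
N_2 = 2 + 8^2 + 8 = 74
N_3 = 2 + 74^2 + 74 = 5552
Terms of depth exactly 3: N_3 − N_2 = 5552 − 74 = 5478.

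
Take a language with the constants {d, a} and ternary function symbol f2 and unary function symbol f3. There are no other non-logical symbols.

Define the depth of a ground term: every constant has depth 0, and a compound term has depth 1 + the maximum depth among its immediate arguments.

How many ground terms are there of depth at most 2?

Write N_k for the number of ground terms of depth ≤ k. A term of depth ≤ k is either a constant or a function symbol applied to arguments of depth ≤ k−1, so N_k = 2 + N_{k-1}^3 + N_{k-1}.
N_0 = 2
N_1 = 2 + 2^3 + 2 = 12
N_2 = 2 + 12^3 + 12 = 1742

1742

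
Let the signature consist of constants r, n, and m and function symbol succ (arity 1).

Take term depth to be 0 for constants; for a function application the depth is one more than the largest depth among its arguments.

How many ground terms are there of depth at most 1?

6

Let N_k count ground terms of depth at most k. Each non-constant term of depth ≤ k is some function symbol applied to depth-≤(k−1) arguments, giving N_k = 3 + N_{k-1}.
N_0 = 3
N_1 = 3 + 3 = 6
Explicitly: r, n, m, succ(r), succ(n), succ(m).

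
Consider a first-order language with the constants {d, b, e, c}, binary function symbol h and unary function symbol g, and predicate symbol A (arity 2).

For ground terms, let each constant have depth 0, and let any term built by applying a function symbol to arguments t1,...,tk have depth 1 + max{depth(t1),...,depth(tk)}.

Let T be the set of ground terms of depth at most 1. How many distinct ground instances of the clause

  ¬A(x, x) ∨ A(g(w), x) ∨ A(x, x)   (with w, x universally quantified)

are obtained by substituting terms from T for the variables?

576

Ground terms of depth ≤ 1:
  Count level by level. With function symbols h/2, g/1, the terms of depth ≤ k are the 4 constants together with each function applied to depth-≤(k−1) tuples, so N_k = 4 + N_{k-1}^2 + N_{k-1}.
  N_0 = 4
  N_1 = 4 + 4^2 + 4 = 24
So there are 24 ground terms available for substitution.
Each of w, x ranges independently over the available ground terms, and distinct assignments produce distinct instances.
Number of ground instances = 24^2 = 576.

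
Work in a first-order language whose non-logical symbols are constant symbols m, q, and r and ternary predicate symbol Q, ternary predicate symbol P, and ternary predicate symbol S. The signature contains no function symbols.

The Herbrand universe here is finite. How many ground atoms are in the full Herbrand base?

With no function symbols, the Herbrand universe is just the 3 constants.
Ground atoms per predicate: Q: 3^3 = 27, P: 3^3 = 27, S: 3^3 = 27.
Herbrand base size = 27 + 27 + 27 = 81.

81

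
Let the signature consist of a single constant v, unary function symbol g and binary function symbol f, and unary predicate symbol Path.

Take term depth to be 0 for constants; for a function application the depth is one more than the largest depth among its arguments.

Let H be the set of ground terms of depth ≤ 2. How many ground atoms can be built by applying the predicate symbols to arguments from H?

First count ground terms of depth ≤ 2.
Let N_k count ground terms of depth at most k. Each non-constant term of depth ≤ k is some function symbol applied to depth-≤(k−1) arguments, giving N_k = 1 + N_{k-1} + N_{k-1}^2.
N_0 = 1
N_1 = 1 + 1 + 1^2 = 3
N_2 = 1 + 3 + 3^2 = 13
So |H| = 13.
For each predicate symbol, the number of ground atoms is |H| raised to its arity; summing:
  Path: 13
Total ground atoms: 13.

13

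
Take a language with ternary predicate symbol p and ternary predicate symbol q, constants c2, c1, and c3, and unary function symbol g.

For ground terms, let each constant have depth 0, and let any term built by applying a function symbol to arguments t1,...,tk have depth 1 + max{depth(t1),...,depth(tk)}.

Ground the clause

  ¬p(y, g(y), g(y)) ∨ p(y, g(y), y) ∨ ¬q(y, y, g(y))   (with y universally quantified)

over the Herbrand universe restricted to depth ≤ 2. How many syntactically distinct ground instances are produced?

9

Ground terms of depth ≤ 2:
  Count level by level. With function symbols g/1, the terms of depth ≤ k are the 3 constants together with each function applied to depth-≤(k−1) tuples, so N_k = 3 + N_{k-1}.
  N_0 = 3
  N_1 = 3 + 3 = 6
  N_2 = 3 + 6 = 9
  Explicitly: c2, c1, c3, g(c2), g(c1), g(c3), g(g(c2)), g(g(c1)), g(g(c3)).
So there are 9 ground terms available for substitution.
There is 1 variable to instantiate (y),  occurring in at least one literal, so different choices give different ground instances.
Number of ground instances = 9.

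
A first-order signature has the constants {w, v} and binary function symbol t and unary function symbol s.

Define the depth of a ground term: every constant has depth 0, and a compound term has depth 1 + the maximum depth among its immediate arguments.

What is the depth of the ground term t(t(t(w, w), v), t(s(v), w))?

3

depth(t(w, w)) = 1 + max(0, 0) = 1
depth(t(t(w, w), v)) = 1 + max(1, 0) = 2
depth(s(v)) = 1 + depth(v) = 1 + 0 = 1
depth(t(s(v), w)) = 1 + max(1, 0) = 2
depth(t(t(t(w, w), v), t(s(v), w))) = 1 + max(2, 2) = 3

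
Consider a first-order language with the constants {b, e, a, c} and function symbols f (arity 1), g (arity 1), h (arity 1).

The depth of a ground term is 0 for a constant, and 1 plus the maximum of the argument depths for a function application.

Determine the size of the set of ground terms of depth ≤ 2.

If N_k denotes the number of depth-≤k ground terms, the 4 constants give N_0 = 4, and each function symbol of arity r contributes N_{k-1}^r new terms at level k: N_k = 4 + N_{k-1} + N_{k-1} + N_{k-1}.
N_0 = 4
N_1 = 4 + 4 + 4 + 4 = 16
N_2 = 4 + 16 + 16 + 16 = 52

52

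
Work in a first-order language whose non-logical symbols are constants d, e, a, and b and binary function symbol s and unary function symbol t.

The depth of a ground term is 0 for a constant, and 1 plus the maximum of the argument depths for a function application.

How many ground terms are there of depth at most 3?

365424

Count level by level. With function symbols s/2, t/1, the terms of depth ≤ k are the 4 constants together with each function applied to depth-≤(k−1) tuples, so N_k = 4 + N_{k-1}^2 + N_{k-1}.
N_0 = 4
N_1 = 4 + 4^2 + 4 = 24
N_2 = 4 + 24^2 + 24 = 604
N_3 = 4 + 604^2 + 604 = 365424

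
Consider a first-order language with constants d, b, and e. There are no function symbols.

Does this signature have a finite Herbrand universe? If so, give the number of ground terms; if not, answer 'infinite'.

3

There are no function symbols, so every ground term is one of the 3 constants.
The Herbrand universe is {d, b, e}, which is finite with 3 elements.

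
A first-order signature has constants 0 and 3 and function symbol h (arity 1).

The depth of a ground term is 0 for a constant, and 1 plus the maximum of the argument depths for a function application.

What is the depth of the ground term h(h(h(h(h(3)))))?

depth(h(3)) = 1 + depth(3) = 1 + 0 = 1
depth(h(h(3))) = 1 + depth(h(3)) = 1 + 1 = 2
depth(h(h(h(3)))) = 1 + depth(h(h(3))) = 1 + 2 = 3
depth(h(h(h(h(3))))) = 1 + depth(h(h(h(3)))) = 1 + 3 = 4
depth(h(h(h(h(h(3)))))) = 1 + depth(h(h(h(h(3))))) = 1 + 4 = 5

5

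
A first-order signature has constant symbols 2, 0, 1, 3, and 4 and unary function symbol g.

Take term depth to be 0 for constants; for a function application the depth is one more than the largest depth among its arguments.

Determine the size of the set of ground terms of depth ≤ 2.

Count level by level. With function symbols g/1, the terms of depth ≤ k are the 5 constants together with each function applied to depth-≤(k−1) tuples, so N_k = 5 + N_{k-1}.
N_0 = 5
N_1 = 5 + 5 = 10
N_2 = 5 + 10 = 15

15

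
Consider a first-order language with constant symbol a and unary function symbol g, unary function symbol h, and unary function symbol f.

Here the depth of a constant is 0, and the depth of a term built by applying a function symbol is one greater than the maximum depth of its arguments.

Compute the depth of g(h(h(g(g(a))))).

depth(g(a)) = 1 + depth(a) = 1 + 0 = 1
depth(g(g(a))) = 1 + depth(g(a)) = 1 + 1 = 2
depth(h(g(g(a)))) = 1 + depth(g(g(a))) = 1 + 2 = 3
depth(h(h(g(g(a))))) = 1 + depth(h(g(g(a)))) = 1 + 3 = 4
depth(g(h(h(g(g(a)))))) = 1 + depth(h(h(g(g(a))))) = 1 + 4 = 5

5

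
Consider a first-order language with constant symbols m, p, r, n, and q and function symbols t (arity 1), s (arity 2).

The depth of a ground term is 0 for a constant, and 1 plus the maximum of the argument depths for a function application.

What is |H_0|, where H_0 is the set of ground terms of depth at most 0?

Count level by level. With function symbols t/1, s/2, the terms of depth ≤ k are the 5 constants together with each function applied to depth-≤(k−1) tuples, so N_k = 5 + N_{k-1} + N_{k-1}^2.
N_0 = 5
Explicitly: m, p, r, n, q.

5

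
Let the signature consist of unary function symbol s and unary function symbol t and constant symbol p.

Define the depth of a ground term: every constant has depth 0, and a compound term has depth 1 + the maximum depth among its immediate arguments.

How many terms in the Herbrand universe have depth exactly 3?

Write N_k for the number of ground terms of depth ≤ k. A term of depth ≤ k is either a constant or a function symbol applied to arguments of depth ≤ k−1, so N_k = 1 + N_{k-1} + N_{k-1}.
N_0 = 1
N_1 = 1 + 1 + 1 = 3
N_2 = 1 + 3 + 3 = 7
N_3 = 1 + 7 + 7 = 15
Terms of depth exactly 3: N_3 − N_2 = 15 − 7 = 8.

8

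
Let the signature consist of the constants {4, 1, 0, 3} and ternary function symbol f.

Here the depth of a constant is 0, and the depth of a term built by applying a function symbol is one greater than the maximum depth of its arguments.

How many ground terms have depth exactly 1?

Let N_k count ground terms of depth at most k. Each non-constant term of depth ≤ k is some function symbol applied to depth-≤(k−1) arguments, giving N_k = 4 + N_{k-1}^3.
N_0 = 4
N_1 = 4 + 4^3 = 68
Terms of depth exactly 1: N_1 − N_0 = 68 − 4 = 64.

64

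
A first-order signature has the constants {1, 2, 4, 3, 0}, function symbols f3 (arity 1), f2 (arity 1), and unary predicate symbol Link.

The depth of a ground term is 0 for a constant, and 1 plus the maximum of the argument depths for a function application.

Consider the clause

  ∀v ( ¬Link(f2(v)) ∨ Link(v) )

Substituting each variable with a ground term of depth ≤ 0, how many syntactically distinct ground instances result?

5

Ground terms of depth ≤ 0:
  Let N_k count ground terms of depth at most k. Each non-constant term of depth ≤ k is some function symbol applied to depth-≤(k−1) arguments, giving N_k = 5 + N_{k-1} + N_{k-1}.
  N_0 = 5
  Explicitly: 1, 2, 4, 3, 0.
So there are 5 ground terms available for substitution.
The body mentions the single quantified variable v; since ground terms form a free algebra, no two substitutions collapse to the same formula.
Number of ground instances = 5.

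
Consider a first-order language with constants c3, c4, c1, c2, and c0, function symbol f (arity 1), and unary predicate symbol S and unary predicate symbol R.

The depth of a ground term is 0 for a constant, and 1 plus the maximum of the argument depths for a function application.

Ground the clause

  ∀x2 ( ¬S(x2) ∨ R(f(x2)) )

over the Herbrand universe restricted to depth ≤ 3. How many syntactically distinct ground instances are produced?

Ground terms of depth ≤ 3:
  Write N_k for the number of ground terms of depth ≤ k. A term of depth ≤ k is either a constant or a function symbol applied to arguments of depth ≤ k−1, so N_k = 5 + N_{k-1}.
  N_0 = 5
  N_1 = 5 + 5 = 10
  N_2 = 5 + 10 = 15
  N_3 = 5 + 15 = 20
So there are 20 ground terms available for substitution.
The clause has 1 distinct variable (x2), which appears in the body. In the free term algebra distinct substitutions yield syntactically distinct ground instances.
Number of ground instances = 20.

20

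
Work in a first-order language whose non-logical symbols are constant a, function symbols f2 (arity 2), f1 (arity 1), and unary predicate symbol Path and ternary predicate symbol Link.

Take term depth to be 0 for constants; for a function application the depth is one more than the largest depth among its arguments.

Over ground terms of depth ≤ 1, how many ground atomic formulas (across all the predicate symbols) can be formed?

30

First count ground terms of depth ≤ 1.
Let N_k = |{terms of depth ≤ k}|. Then N_0 = 1 and N_k = 1 + N_{k-1}^2 + N_{k-1} for k ≥ 1 (one summand per function symbol, arity giving the exponent).
N_0 = 1
N_1 = 1 + 1^2 + 1 = 3
Explicitly: a, f2(a, a), f1(a).
So |H| = 3.
Ground atoms are formed by filling each argument slot of a predicate with a term from H, so an r-ary predicate gives |H|^r atoms:
  Path: 3;  Link: 3^3 = 27
Total ground atoms: 3 + 27 = 30.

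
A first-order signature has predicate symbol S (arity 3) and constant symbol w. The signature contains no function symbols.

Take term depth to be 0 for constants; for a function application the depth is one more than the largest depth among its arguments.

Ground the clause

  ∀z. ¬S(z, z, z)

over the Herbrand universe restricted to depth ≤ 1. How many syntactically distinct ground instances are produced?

Ground terms of depth ≤ 1:
  With no function symbols every ground term is a constant, so there is exactly 1 ground term at every depth bound.
  N_0 = 1
  N_1 = 1
  Explicitly: w.
So there is exactly 1 ground term available for substitution.
The variable z ranges independently over the available ground terms, and distinct assignments produce distinct instances.
Number of ground instances = 1.

1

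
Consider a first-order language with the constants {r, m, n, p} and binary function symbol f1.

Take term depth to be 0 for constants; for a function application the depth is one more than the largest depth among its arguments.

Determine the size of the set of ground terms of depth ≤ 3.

163220

Let N_k count ground terms of depth at most k. Each non-constant term of depth ≤ k is some function symbol applied to depth-≤(k−1) arguments, giving N_k = 4 + N_{k-1}^2.
N_0 = 4
N_1 = 4 + 4^2 = 20
N_2 = 4 + 20^2 = 404
N_3 = 4 + 404^2 = 163220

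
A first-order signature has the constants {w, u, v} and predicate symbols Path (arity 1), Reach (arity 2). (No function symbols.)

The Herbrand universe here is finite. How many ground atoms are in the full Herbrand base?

12

With no function symbols, the Herbrand universe is just the 3 constants.
Ground atoms per predicate: Path: 3, Reach: 3^2 = 9.
Herbrand base size = 3 + 9 = 12.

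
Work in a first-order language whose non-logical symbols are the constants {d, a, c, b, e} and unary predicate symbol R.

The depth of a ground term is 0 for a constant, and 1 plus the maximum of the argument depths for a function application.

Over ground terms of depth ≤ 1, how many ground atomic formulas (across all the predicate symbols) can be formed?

5

First count ground terms of depth ≤ 1.
With no function symbols every ground term is a constant, so there are exactly 5 ground terms at every depth bound.
N_0 = 5
N_1 = 5
So |H| = 5.
Ground atoms are formed by filling each argument slot of a predicate with a term from H, so an r-ary predicate gives |H|^r atoms:
  R: 5
Total ground atoms: 5.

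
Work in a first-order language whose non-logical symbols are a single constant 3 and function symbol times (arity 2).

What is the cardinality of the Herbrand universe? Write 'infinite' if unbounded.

The signature has at least one function symbol (times, arity 2) and at least one constant (3).
Iterating times gives infinitely many distinct ground terms: 3, times(3, 3), times(times(3, 3), times(3, 3)), ...
So the Herbrand universe is infinite.

infinite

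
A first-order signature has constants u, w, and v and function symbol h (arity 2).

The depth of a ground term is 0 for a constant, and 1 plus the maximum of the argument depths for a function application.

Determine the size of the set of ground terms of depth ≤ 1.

12

Count level by level. With function symbols h/2, the terms of depth ≤ k are the 3 constants together with each function applied to depth-≤(k−1) tuples, so N_k = 3 + N_{k-1}^2.
N_0 = 3
N_1 = 3 + 3^2 = 12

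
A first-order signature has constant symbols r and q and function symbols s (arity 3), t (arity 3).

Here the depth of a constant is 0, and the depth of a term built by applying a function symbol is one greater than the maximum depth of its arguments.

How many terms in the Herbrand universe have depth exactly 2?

Let N_k count ground terms of depth at most k. Each non-constant term of depth ≤ k is some function symbol applied to depth-≤(k−1) arguments, giving N_k = 2 + N_{k-1}^3 + N_{k-1}^3.
N_0 = 2
N_1 = 2 + 2^3 + 2^3 = 18
N_2 = 2 + 18^3 + 18^3 = 11666
Terms of depth exactly 2: N_2 − N_1 = 11666 − 18 = 11648.

11648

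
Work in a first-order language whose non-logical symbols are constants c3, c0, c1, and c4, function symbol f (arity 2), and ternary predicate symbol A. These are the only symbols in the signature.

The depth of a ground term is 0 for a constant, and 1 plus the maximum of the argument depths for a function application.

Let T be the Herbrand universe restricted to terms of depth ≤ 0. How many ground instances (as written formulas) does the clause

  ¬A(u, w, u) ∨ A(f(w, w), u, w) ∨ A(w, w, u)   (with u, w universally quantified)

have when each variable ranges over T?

16

Ground terms of depth ≤ 0:
  Let N_k count ground terms of depth at most k. Each non-constant term of depth ≤ k is some function symbol applied to depth-≤(k−1) arguments, giving N_k = 4 + N_{k-1}^2.
  N_0 = 4
  Explicitly: c3, c0, c1, c4.
So there are 4 ground terms available for substitution.
Each of u, w ranges independently over the available ground terms, and distinct assignments produce distinct instances.
Number of ground instances = 4^2 = 16.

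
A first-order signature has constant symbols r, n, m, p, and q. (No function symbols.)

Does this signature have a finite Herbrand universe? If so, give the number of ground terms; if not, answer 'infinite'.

5

There are no function symbols, so every ground term is one of the 5 constants.
The Herbrand universe is {r, n, m, p, q}, which is finite with 5 elements.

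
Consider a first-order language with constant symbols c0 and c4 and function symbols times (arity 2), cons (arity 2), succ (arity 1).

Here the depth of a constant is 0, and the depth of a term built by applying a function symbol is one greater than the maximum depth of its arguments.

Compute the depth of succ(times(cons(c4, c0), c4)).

3

depth(cons(c4, c0)) = 1 + max(0, 0) = 1
depth(times(cons(c4, c0), c4)) = 1 + max(1, 0) = 2
depth(succ(times(cons(c4, c0), c4))) = 1 + depth(times(cons(c4, c0), c4)) = 1 + 2 = 3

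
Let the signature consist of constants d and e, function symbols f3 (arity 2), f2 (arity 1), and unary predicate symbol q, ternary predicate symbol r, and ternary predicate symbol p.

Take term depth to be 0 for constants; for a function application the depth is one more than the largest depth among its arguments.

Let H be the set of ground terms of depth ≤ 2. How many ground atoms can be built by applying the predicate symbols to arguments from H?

First count ground terms of depth ≤ 2.
Let N_k count ground terms of depth at most k. Each non-constant term of depth ≤ k is some function symbol applied to depth-≤(k−1) arguments, giving N_k = 2 + N_{k-1}^2 + N_{k-1}.
N_0 = 2
N_1 = 2 + 2^2 + 2 = 8
N_2 = 2 + 8^2 + 8 = 74
So |H| = 74.
Ground atoms are formed by filling each argument slot of a predicate with a term from H, so an r-ary predicate gives |H|^r atoms:
  q: 74;  r: 74^3 = 405224;  p: 74^3 = 405224
Total ground atoms: 74 + 405224 + 405224 = 810522.

810522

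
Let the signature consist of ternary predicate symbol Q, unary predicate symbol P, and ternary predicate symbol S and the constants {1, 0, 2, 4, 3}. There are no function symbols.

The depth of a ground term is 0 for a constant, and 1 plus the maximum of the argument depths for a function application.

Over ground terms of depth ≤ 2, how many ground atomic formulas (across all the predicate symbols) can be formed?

255

First count ground terms of depth ≤ 2.
With no function symbols every ground term is a constant, so there are exactly 5 ground terms at every depth bound.
N_0 = 5
N_1 = 5
N_2 = 5
Explicitly: 1, 0, 2, 4, 3.
So |H| = 5.
Ground atoms are formed by filling each argument slot of a predicate with a term from H, so an r-ary predicate gives |H|^r atoms:
  Q: 5^3 = 125;  P: 5;  S: 5^3 = 125
Total ground atoms: 125 + 5 + 125 = 255.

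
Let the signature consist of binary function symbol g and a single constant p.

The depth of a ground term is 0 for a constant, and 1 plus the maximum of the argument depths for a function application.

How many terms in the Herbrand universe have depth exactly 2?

Count level by level. With function symbols g/2, the terms of depth ≤ k are the 1 constant together with each function applied to depth-≤(k−1) tuples, so N_k = 1 + N_{k-1}^2.
N_0 = 1
N_1 = 1 + 1^2 = 2
N_2 = 1 + 2^2 = 5
Terms of depth exactly 2: N_2 − N_1 = 5 − 2 = 3.

3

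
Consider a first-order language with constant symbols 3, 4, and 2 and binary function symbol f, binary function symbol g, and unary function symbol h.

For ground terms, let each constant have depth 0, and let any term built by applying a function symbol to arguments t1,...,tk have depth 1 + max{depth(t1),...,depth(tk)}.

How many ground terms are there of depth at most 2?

Write N_k for the number of ground terms of depth ≤ k. A term of depth ≤ k is either a constant or a function symbol applied to arguments of depth ≤ k−1, so N_k = 3 + N_{k-1}^2 + N_{k-1}^2 + N_{k-1}.
N_0 = 3
N_1 = 3 + 3^2 + 3^2 + 3 = 24
N_2 = 3 + 24^2 + 24^2 + 24 = 1179

1179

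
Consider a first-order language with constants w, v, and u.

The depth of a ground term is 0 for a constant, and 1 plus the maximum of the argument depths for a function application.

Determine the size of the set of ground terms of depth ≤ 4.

3

With no function symbols every ground term is a constant, so there are exactly 3 ground terms at every depth bound.
N_0 = 3
N_1 = 3
N_2 = 3
N_3 = 3
N_4 = 3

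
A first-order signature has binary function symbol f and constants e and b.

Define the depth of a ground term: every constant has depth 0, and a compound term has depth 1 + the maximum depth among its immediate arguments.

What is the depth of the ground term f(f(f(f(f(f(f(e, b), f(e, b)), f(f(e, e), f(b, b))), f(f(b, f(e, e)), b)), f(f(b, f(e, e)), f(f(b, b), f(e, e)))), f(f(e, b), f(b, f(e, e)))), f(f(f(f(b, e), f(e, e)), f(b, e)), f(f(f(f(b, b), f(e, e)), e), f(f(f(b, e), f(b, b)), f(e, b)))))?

7

depth(f(e, b)) = 1 + max(0, 0) = 1
depth(f(f(e, b), f(e, b))) = 1 + max(1, 1) = 2
depth(f(e, e)) = 1 + max(0, 0) = 1
depth(f(b, b)) = 1 + max(0, 0) = 1
depth(f(f(e, e), f(b, b))) = 1 + max(1, 1) = 2
depth(f(f(f(e, b), f(e, b)), f(f(e, e), f(b, b)))) = 1 + max(2, 2) = 3
depth(f(b, f(e, e))) = 1 + max(0, 1) = 2
depth(f(f(b, f(e, e)), b)) = 1 + max(2, 0) = 3
depth(f(f(f(f(e, b), f(e, b)), f(f(e, e), f(b, b))), f(f(b, f(e, e)), b))) = 1 + max(3, 3) = 4
depth(f(f(b, b), f(e, e))) = 1 + max(1, 1) = 2
depth(f(f(b, f(e, e)), f(f(b, b), f(e, e)))) = 1 + max(2, 2) = 3
depth(f(f(f(f(f(e, b), f(e, b)), f(f(e, e), f(b, b))), f(f(b, f(e, e)), b)), f(f(b, f(e, e)), f(f(b, b), f(e, e))))) = 1 + max(4, 3) = 5
depth(f(f(e, b), f(b, f(e, e)))) = 1 + max(1, 2) = 3
depth(f(f(f(f(f(f(e, b), f(e, b)), f(f(e, e), f(b, b))), f(f(b, f(e, e)), b)), f(f(b, f(e, e)), f(f(b, b), f(e, e)))), f(f(e, b), f(b, f(e, e))))) = 1 + max(5, 3) = 6
depth(f(b, e)) = 1 + max(0, 0) = 1
depth(f(f(b, e), f(e, e))) = 1 + max(1, 1) = 2
depth(f(f(f(b, e), f(e, e)), f(b, e))) = 1 + max(2, 1) = 3
depth(f(f(f(b, b), f(e, e)), e)) = 1 + max(2, 0) = 3
depth(f(f(b, e), f(b, b))) = 1 + max(1, 1) = 2
depth(f(f(f(b, e), f(b, b)), f(e, b))) = 1 + max(2, 1) = 3
depth(f(f(f(f(b, b), f(e, e)), e), f(f(f(b, e), f(b, b)), f(e, b)))) = 1 + max(3, 3) = 4
depth(f(f(f(f(b, e), f(e, e)), f(b, e)), f(f(f(f(b, b), f(e, e)), e), f(f(f(b, e), f(b, b)), f(e, b))))) = 1 + max(3, 4) = 5
depth(f(f(f(f(f(f(f(e, b), f(e, b)), f(f(e, e), f(b, b))), f(f(b, f(e, e)), b)), f(f(b, f(e, e)), f(f(b, b), f(e, e)))), f(f(e, b), f(b, f(e, e)))), f(f(f(f(b, e), f(e, e)), f(b, e)), f(f(f(f(b, b), f(e, e)), e), f(f(f(b, e), f(b, b)), f(e, b)))))) = 1 + max(6, 5) = 7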